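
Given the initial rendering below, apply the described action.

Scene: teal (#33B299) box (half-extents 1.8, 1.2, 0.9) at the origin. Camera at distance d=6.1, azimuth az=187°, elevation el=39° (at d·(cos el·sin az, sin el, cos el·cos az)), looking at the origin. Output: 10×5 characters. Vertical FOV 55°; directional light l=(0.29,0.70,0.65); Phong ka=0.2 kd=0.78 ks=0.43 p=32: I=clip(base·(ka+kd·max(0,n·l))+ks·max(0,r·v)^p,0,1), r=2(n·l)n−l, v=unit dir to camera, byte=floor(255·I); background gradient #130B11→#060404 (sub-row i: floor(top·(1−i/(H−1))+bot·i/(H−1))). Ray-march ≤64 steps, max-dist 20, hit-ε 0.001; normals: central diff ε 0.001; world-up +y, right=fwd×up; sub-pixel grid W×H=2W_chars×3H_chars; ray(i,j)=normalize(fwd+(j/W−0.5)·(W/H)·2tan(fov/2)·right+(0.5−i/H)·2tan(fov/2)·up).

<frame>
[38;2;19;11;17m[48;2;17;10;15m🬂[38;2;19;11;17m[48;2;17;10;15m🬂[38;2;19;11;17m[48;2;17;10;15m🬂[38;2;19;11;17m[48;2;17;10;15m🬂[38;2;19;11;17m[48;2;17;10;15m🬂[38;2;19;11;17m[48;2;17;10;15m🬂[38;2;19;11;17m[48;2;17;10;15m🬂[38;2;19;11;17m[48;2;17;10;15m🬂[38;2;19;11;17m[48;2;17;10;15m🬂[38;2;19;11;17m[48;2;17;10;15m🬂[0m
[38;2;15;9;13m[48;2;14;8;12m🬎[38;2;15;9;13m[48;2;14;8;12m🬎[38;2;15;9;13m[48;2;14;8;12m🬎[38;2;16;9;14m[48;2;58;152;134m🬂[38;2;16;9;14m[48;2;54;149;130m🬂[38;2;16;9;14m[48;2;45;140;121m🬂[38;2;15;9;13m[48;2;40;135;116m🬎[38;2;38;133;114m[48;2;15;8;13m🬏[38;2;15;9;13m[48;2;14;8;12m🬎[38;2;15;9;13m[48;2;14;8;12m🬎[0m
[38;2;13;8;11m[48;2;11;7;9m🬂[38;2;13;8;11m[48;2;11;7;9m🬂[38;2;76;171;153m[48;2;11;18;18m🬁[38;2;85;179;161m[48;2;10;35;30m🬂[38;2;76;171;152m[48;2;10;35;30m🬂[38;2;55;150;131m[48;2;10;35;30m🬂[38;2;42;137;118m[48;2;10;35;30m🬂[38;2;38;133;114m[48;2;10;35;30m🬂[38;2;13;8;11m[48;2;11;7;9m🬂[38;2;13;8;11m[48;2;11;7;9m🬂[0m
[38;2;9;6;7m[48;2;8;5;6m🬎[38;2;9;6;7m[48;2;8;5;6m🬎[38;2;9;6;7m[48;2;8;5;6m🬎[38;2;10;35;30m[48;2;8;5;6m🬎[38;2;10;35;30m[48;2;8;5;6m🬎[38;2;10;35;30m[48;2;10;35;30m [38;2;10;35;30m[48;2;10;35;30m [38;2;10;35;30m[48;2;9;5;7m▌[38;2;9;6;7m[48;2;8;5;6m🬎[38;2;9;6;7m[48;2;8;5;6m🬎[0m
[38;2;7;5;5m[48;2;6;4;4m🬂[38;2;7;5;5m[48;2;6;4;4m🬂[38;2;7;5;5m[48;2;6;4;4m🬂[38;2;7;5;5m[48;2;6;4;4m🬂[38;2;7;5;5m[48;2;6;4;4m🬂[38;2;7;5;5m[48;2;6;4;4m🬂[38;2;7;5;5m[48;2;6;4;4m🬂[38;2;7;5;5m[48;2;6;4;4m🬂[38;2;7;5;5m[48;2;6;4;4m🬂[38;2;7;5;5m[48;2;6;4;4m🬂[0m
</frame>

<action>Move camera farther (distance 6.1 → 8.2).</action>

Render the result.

<frame>
[38;2;19;11;17m[48;2;17;10;15m🬂[38;2;19;11;17m[48;2;17;10;15m🬂[38;2;19;11;17m[48;2;17;10;15m🬂[38;2;19;11;17m[48;2;17;10;15m🬂[38;2;19;11;17m[48;2;17;10;15m🬂[38;2;19;11;17m[48;2;17;10;15m🬂[38;2;19;11;17m[48;2;17;10;15m🬂[38;2;19;11;17m[48;2;17;10;15m🬂[38;2;19;11;17m[48;2;17;10;15m🬂[38;2;19;11;17m[48;2;17;10;15m🬂[0m
[38;2;15;9;13m[48;2;14;8;12m🬎[38;2;15;9;13m[48;2;14;8;12m🬎[38;2;15;9;13m[48;2;14;8;12m🬎[38;2;15;8;13m[48;2;65;160;142m🬝[38;2;15;9;13m[48;2;60;154;136m🬎[38;2;15;9;13m[48;2;47;142;124m🬎[38;2;41;136;117m[48;2;15;8;13m🬏[38;2;15;9;13m[48;2;14;8;12m🬎[38;2;15;9;13m[48;2;14;8;12m🬎[38;2;15;9;13m[48;2;14;8;12m🬎[0m
[38;2;13;8;11m[48;2;11;7;9m🬂[38;2;13;8;11m[48;2;11;7;9m🬂[38;2;13;8;11m[48;2;11;7;9m🬂[38;2;86;181;162m[48;2;11;18;18m🬁[38;2;76;171;152m[48;2;10;35;30m🬂[38;2;55;150;131m[48;2;10;35;30m🬂[38;2;42;137;118m[48;2;10;35;30m🬂[38;2;13;8;11m[48;2;11;7;9m🬂[38;2;13;8;11m[48;2;11;7;9m🬂[38;2;13;8;11m[48;2;11;7;9m🬂[0m
[38;2;9;6;7m[48;2;8;5;6m🬎[38;2;9;6;7m[48;2;8;5;6m🬎[38;2;9;6;7m[48;2;8;5;6m🬎[38;2;10;35;30m[48;2;8;5;6m🬁[38;2;10;35;30m[48;2;8;5;6m🬊[38;2;10;35;30m[48;2;8;5;6m🬎[38;2;10;35;30m[48;2;8;5;6m🬎[38;2;9;6;7m[48;2;8;5;6m🬎[38;2;9;6;7m[48;2;8;5;6m🬎[38;2;9;6;7m[48;2;8;5;6m🬎[0m
[38;2;7;5;5m[48;2;6;4;4m🬂[38;2;7;5;5m[48;2;6;4;4m🬂[38;2;7;5;5m[48;2;6;4;4m🬂[38;2;7;5;5m[48;2;6;4;4m🬂[38;2;7;5;5m[48;2;6;4;4m🬂[38;2;7;5;5m[48;2;6;4;4m🬂[38;2;7;5;5m[48;2;6;4;4m🬂[38;2;7;5;5m[48;2;6;4;4m🬂[38;2;7;5;5m[48;2;6;4;4m🬂[38;2;7;5;5m[48;2;6;4;4m🬂[0m
</frame>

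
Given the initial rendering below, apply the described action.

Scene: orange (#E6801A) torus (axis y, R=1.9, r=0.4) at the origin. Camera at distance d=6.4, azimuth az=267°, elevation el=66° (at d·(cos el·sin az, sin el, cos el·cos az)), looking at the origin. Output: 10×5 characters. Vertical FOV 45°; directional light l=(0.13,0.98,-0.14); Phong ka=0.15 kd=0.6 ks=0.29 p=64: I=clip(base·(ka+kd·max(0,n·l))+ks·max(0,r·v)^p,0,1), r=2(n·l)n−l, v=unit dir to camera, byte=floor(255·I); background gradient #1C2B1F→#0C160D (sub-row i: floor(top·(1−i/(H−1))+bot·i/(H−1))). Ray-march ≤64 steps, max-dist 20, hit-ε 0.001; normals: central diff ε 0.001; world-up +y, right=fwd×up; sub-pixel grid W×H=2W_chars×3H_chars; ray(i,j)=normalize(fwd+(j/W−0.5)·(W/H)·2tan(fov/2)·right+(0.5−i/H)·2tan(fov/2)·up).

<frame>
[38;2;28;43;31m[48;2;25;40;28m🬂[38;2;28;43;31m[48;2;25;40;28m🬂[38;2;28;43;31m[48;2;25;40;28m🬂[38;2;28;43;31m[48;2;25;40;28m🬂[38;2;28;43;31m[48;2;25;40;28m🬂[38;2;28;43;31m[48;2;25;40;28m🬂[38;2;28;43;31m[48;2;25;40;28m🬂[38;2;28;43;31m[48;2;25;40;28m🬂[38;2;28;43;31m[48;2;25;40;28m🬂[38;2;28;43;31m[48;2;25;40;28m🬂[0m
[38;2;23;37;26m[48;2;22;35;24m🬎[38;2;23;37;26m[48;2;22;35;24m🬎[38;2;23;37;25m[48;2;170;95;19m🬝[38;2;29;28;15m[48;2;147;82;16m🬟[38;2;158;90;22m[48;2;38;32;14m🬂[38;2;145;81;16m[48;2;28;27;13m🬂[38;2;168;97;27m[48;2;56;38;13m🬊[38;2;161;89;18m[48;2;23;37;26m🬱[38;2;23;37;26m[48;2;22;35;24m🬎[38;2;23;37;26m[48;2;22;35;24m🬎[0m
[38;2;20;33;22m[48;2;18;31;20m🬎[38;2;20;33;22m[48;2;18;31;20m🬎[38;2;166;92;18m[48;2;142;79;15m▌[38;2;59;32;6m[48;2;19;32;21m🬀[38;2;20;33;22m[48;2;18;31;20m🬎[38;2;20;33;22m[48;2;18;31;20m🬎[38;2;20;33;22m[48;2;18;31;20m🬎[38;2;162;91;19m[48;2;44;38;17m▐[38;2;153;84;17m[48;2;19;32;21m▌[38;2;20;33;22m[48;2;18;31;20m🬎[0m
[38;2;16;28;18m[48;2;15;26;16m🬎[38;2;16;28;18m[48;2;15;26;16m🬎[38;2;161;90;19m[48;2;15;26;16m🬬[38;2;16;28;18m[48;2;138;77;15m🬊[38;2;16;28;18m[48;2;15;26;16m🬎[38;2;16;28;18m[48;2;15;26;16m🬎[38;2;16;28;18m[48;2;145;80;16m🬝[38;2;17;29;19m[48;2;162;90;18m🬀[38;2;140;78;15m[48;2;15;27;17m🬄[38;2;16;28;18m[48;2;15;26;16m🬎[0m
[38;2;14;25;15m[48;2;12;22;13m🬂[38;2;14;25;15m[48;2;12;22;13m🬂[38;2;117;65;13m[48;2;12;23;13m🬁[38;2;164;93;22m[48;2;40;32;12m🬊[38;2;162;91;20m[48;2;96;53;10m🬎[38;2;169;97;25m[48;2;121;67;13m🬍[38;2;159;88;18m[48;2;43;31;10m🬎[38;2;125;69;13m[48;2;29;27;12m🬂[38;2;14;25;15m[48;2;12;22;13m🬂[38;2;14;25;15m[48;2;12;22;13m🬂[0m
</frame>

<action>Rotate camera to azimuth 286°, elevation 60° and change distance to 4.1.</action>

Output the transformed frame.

<frame>
[38;2;28;43;31m[48;2;25;40;28m🬂[38;2;28;43;31m[48;2;25;40;28m🬂[38;2;27;42;30m[48;2;167;94;20m🬎[38;2;28;43;31m[48;2;146;81;16m🬂[38;2;57;45;20m[48;2;171;104;37m🬰[38;2;54;43;19m[48;2;167;102;37m🬰[38;2;69;52;21m[48;2;188;116;44m🬰[38;2;161;90;19m[48;2;27;42;30m🬱[38;2;168;93;19m[48;2;26;41;29m🬏[38;2;28;43;31m[48;2;25;40;28m🬂[0m
[38;2;23;37;25m[48;2;168;94;19m🬝[38;2;24;38;27m[48;2;155;86;17m🬀[38;2;126;70;14m[48;2;52;29;5m🬆[38;2;77;43;8m[48;2;27;29;16m🬀[38;2;34;19;3m[48;2;22;36;24m🬂[38;2;34;19;3m[48;2;22;36;24m🬂[38;2;42;23;4m[48;2;22;36;24m🬂[38;2;100;55;10m[48;2;30;24;10m🬊[38;2;165;95;25m[48;2;109;61;12m🬨[38;2;23;37;26m[48;2;166;92;19m🬊[0m
[38;2;21;34;23m[48;2;166;92;18m🬀[38;2;140;78;15m[48;2;80;44;8m▌[38;2;34;19;3m[48;2;19;32;21m🬀[38;2;20;33;22m[48;2;18;31;20m🬎[38;2;20;33;22m[48;2;18;31;20m🬎[38;2;20;33;22m[48;2;18;31;20m🬎[38;2;20;33;22m[48;2;18;31;20m🬎[38;2;20;33;22m[48;2;18;31;20m🬎[38;2;104;58;11m[48;2;24;27;15m▐[38;2;154;86;17m[48;2;169;94;19m▌[0m
[38;2;168;93;19m[48;2;161;89;18m🬨[38;2;84;46;9m[48;2;143;79;15m🬉[38;2;16;28;18m[48;2;15;26;16m🬎[38;2;16;28;18m[48;2;15;26;16m🬎[38;2;16;28;18m[48;2;15;26;16m🬎[38;2;16;28;18m[48;2;15;26;16m🬎[38;2;16;28;18m[48;2;15;26;16m🬎[38;2;16;28;18m[48;2;15;26;16m🬎[38;2;16;27;17m[48;2;119;65;13m▌[38;2;157;87;17m[48;2;170;94;19m🬄[0m
[38;2;148;82;16m[48;2;12;22;13m🬬[38;2;162;90;18m[48;2;179;103;28m🬙[38;2;14;25;15m[48;2;140;77;15m🬁[38;2;13;24;14m[48;2;121;67;13m🬎[38;2;14;25;15m[48;2;12;22;13m🬂[38;2;14;25;15m[48;2;12;22;13m🬂[38;2;13;23;14m[48;2;113;63;12m🬝[38;2;13;24;14m[48;2;146;81;16m🬆[38;2;127;71;14m[48;2;166;92;18m🬀[38;2;164;91;18m[48;2;133;74;15m🬝[0m
</frame>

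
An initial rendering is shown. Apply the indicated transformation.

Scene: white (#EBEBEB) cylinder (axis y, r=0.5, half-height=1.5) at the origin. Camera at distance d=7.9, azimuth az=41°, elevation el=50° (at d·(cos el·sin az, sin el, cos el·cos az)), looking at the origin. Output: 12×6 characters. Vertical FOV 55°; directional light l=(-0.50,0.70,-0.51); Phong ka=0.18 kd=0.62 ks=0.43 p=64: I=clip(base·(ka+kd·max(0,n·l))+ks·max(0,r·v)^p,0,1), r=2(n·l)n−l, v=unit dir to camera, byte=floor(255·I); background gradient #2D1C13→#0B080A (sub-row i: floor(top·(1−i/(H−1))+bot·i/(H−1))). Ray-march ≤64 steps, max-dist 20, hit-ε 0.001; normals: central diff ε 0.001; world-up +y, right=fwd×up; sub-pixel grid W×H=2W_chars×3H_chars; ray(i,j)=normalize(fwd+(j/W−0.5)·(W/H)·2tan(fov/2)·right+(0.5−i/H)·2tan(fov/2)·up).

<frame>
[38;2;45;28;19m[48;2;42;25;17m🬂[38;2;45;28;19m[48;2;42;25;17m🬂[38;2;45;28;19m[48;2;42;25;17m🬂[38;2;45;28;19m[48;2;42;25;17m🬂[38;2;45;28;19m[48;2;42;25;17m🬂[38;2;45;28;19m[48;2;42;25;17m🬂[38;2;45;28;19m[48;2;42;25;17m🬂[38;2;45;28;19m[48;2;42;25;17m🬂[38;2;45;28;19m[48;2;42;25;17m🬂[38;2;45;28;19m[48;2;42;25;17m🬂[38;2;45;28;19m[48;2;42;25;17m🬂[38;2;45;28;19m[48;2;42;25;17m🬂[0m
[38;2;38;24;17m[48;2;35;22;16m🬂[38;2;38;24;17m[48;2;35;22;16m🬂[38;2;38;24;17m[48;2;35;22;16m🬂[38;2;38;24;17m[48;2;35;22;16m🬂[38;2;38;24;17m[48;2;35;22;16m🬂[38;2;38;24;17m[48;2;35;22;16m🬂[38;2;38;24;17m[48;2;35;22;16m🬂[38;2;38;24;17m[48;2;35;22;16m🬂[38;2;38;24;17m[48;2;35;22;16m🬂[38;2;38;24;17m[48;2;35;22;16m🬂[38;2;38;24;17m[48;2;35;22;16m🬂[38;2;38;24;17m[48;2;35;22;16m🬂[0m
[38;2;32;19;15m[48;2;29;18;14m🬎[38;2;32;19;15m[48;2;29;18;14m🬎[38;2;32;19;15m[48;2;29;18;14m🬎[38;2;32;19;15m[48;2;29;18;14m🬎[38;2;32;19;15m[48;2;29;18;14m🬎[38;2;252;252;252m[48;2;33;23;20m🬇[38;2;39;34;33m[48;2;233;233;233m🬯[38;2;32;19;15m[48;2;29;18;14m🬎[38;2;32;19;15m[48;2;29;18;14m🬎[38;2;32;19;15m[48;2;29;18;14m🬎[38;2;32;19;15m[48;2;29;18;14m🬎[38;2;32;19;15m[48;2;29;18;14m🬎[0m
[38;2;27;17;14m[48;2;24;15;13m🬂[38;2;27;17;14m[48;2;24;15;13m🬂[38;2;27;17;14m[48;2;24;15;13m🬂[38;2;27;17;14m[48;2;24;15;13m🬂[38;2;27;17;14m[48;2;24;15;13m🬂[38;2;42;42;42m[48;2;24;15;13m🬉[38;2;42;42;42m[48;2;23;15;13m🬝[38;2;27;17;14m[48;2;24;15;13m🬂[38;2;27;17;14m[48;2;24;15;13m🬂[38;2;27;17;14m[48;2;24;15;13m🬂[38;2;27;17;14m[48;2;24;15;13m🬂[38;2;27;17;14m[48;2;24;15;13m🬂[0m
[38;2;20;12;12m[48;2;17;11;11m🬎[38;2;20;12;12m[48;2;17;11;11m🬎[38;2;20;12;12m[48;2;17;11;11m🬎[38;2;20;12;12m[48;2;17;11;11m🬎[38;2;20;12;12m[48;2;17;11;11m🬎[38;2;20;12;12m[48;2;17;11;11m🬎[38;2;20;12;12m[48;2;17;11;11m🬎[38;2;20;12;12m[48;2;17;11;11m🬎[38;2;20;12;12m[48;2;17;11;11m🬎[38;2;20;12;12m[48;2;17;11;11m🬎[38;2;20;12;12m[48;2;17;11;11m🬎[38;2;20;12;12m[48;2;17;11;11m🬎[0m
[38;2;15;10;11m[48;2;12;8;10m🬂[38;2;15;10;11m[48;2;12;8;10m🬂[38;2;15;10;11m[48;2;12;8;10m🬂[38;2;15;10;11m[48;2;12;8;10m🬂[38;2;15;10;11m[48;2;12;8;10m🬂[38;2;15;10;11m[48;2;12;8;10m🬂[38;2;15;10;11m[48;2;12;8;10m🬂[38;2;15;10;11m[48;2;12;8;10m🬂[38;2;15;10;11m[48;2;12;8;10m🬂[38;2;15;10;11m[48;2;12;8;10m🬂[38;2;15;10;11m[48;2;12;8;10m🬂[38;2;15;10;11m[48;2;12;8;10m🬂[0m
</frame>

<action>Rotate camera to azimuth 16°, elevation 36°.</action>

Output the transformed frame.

<frame>
[38;2;45;28;19m[48;2;42;25;17m🬂[38;2;45;28;19m[48;2;42;25;17m🬂[38;2;45;28;19m[48;2;42;25;17m🬂[38;2;45;28;19m[48;2;42;25;17m🬂[38;2;45;28;19m[48;2;42;25;17m🬂[38;2;45;28;19m[48;2;42;25;17m🬂[38;2;45;28;19m[48;2;42;25;17m🬂[38;2;45;28;19m[48;2;42;25;17m🬂[38;2;45;28;19m[48;2;42;25;17m🬂[38;2;45;28;19m[48;2;42;25;17m🬂[38;2;45;28;19m[48;2;42;25;17m🬂[38;2;45;28;19m[48;2;42;25;17m🬂[0m
[38;2;38;24;17m[48;2;35;22;16m🬂[38;2;38;24;17m[48;2;35;22;16m🬂[38;2;38;24;17m[48;2;35;22;16m🬂[38;2;38;24;17m[48;2;35;22;16m🬂[38;2;38;24;17m[48;2;35;22;16m🬂[38;2;38;24;17m[48;2;35;22;16m🬂[38;2;38;24;17m[48;2;35;22;16m🬂[38;2;38;24;17m[48;2;35;22;16m🬂[38;2;38;24;17m[48;2;35;22;16m🬂[38;2;38;24;17m[48;2;35;22;16m🬂[38;2;38;24;17m[48;2;35;22;16m🬂[38;2;38;24;17m[48;2;35;22;16m🬂[0m
[38;2;32;19;15m[48;2;29;18;14m🬎[38;2;32;19;15m[48;2;29;18;14m🬎[38;2;32;19;15m[48;2;29;18;14m🬎[38;2;32;19;15m[48;2;29;18;14m🬎[38;2;32;19;15m[48;2;29;18;14m🬎[38;2;144;144;144m[48;2;35;28;25m🬁[38;2;144;144;144m[48;2;42;42;42m🬂[38;2;32;19;15m[48;2;29;18;14m🬎[38;2;32;19;15m[48;2;29;18;14m🬎[38;2;32;19;15m[48;2;29;18;14m🬎[38;2;32;19;15m[48;2;29;18;14m🬎[38;2;32;19;15m[48;2;29;18;14m🬎[0m
[38;2;27;17;14m[48;2;24;15;13m🬂[38;2;27;17;14m[48;2;24;15;13m🬂[38;2;27;17;14m[48;2;24;15;13m🬂[38;2;27;17;14m[48;2;24;15;13m🬂[38;2;27;17;14m[48;2;24;15;13m🬂[38;2;29;22;20m[48;2;62;62;62m🬕[38;2;42;42;42m[48;2;42;42;42m [38;2;27;17;14m[48;2;24;15;13m🬂[38;2;27;17;14m[48;2;24;15;13m🬂[38;2;27;17;14m[48;2;24;15;13m🬂[38;2;27;17;14m[48;2;24;15;13m🬂[38;2;27;17;14m[48;2;24;15;13m🬂[0m
[38;2;20;12;12m[48;2;17;11;11m🬎[38;2;20;12;12m[48;2;17;11;11m🬎[38;2;20;12;12m[48;2;17;11;11m🬎[38;2;20;12;12m[48;2;17;11;11m🬎[38;2;20;12;12m[48;2;17;11;11m🬎[38;2;20;12;12m[48;2;17;11;11m🬎[38;2;42;42;42m[48;2;18;11;11m🬀[38;2;20;12;12m[48;2;17;11;11m🬎[38;2;20;12;12m[48;2;17;11;11m🬎[38;2;20;12;12m[48;2;17;11;11m🬎[38;2;20;12;12m[48;2;17;11;11m🬎[38;2;20;12;12m[48;2;17;11;11m🬎[0m
[38;2;15;10;11m[48;2;12;8;10m🬂[38;2;15;10;11m[48;2;12;8;10m🬂[38;2;15;10;11m[48;2;12;8;10m🬂[38;2;15;10;11m[48;2;12;8;10m🬂[38;2;15;10;11m[48;2;12;8;10m🬂[38;2;15;10;11m[48;2;12;8;10m🬂[38;2;15;10;11m[48;2;12;8;10m🬂[38;2;15;10;11m[48;2;12;8;10m🬂[38;2;15;10;11m[48;2;12;8;10m🬂[38;2;15;10;11m[48;2;12;8;10m🬂[38;2;15;10;11m[48;2;12;8;10m🬂[38;2;15;10;11m[48;2;12;8;10m🬂[0m
</frame>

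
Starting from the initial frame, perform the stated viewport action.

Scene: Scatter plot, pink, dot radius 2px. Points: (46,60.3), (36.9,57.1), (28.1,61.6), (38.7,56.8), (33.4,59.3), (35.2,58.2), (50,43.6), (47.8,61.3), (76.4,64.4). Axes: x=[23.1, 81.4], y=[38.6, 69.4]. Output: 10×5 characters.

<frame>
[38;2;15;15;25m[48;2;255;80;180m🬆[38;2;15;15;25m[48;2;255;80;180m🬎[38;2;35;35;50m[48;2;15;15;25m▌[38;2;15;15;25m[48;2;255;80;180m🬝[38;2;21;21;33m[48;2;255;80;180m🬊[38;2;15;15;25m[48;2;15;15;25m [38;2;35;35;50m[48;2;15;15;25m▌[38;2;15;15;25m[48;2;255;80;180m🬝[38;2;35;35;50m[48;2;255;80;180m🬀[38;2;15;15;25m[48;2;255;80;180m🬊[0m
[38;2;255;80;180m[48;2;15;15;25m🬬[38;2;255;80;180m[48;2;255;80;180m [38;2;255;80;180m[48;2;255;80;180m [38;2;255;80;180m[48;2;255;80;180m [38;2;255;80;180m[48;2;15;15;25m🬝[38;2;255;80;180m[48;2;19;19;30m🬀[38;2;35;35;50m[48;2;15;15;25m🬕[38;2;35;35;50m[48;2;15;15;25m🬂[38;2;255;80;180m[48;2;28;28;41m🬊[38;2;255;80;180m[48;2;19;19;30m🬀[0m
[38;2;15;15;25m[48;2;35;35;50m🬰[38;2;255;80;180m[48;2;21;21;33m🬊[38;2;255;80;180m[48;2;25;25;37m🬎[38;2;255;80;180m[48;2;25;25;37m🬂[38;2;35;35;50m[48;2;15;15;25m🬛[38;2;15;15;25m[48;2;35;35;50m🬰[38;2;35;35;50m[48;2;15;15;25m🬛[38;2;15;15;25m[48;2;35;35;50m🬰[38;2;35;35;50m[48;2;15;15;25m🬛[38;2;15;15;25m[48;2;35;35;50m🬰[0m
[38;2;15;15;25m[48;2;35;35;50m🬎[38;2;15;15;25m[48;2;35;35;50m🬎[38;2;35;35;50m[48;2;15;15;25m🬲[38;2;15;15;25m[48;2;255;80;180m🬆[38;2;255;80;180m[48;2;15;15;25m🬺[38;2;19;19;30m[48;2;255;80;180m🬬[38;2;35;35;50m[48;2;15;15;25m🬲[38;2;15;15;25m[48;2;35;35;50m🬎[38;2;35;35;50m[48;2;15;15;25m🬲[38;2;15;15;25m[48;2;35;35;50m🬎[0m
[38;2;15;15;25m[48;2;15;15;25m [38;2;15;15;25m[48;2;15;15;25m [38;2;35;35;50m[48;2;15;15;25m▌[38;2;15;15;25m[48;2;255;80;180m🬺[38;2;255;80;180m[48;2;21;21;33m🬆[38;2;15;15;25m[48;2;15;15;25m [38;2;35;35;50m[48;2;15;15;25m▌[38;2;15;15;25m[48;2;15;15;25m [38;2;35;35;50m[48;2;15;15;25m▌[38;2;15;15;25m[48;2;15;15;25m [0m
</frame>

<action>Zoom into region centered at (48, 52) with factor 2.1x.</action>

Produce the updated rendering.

<frame>
[38;2;255;80;180m[48;2;255;80;180m [38;2;255;80;180m[48;2;255;80;180m [38;2;21;21;33m[48;2;255;80;180m🬊[38;2;255;80;180m[48;2;15;15;25m🬊[38;2;255;80;180m[48;2;15;15;25m🬝[38;2;255;80;180m[48;2;15;15;25m🬀[38;2;35;35;50m[48;2;15;15;25m▌[38;2;15;15;25m[48;2;15;15;25m [38;2;35;35;50m[48;2;15;15;25m▌[38;2;15;15;25m[48;2;15;15;25m [0m
[38;2;255;80;180m[48;2;15;15;25m🬊[38;2;255;80;180m[48;2;15;15;25m🬊[38;2;255;80;180m[48;2;27;27;40m🬀[38;2;35;35;50m[48;2;15;15;25m🬂[38;2;35;35;50m[48;2;15;15;25m🬕[38;2;35;35;50m[48;2;15;15;25m🬂[38;2;35;35;50m[48;2;15;15;25m🬕[38;2;35;35;50m[48;2;15;15;25m🬂[38;2;35;35;50m[48;2;15;15;25m🬕[38;2;35;35;50m[48;2;15;15;25m🬂[0m
[38;2;15;15;25m[48;2;35;35;50m🬰[38;2;15;15;25m[48;2;35;35;50m🬰[38;2;35;35;50m[48;2;15;15;25m🬛[38;2;15;15;25m[48;2;35;35;50m🬰[38;2;35;35;50m[48;2;15;15;25m🬛[38;2;15;15;25m[48;2;35;35;50m🬰[38;2;35;35;50m[48;2;15;15;25m🬛[38;2;15;15;25m[48;2;35;35;50m🬰[38;2;35;35;50m[48;2;15;15;25m🬛[38;2;15;15;25m[48;2;35;35;50m🬰[0m
[38;2;15;15;25m[48;2;35;35;50m🬎[38;2;15;15;25m[48;2;35;35;50m🬎[38;2;35;35;50m[48;2;15;15;25m🬲[38;2;15;15;25m[48;2;35;35;50m🬎[38;2;35;35;50m[48;2;15;15;25m🬲[38;2;15;15;25m[48;2;35;35;50m🬎[38;2;35;35;50m[48;2;15;15;25m🬲[38;2;15;15;25m[48;2;35;35;50m🬎[38;2;35;35;50m[48;2;15;15;25m🬲[38;2;15;15;25m[48;2;35;35;50m🬎[0m
[38;2;15;15;25m[48;2;15;15;25m [38;2;15;15;25m[48;2;15;15;25m [38;2;35;35;50m[48;2;15;15;25m▌[38;2;15;15;25m[48;2;15;15;25m [38;2;35;35;50m[48;2;15;15;25m▌[38;2;15;15;25m[48;2;15;15;25m [38;2;35;35;50m[48;2;15;15;25m▌[38;2;15;15;25m[48;2;15;15;25m [38;2;35;35;50m[48;2;15;15;25m▌[38;2;15;15;25m[48;2;15;15;25m [0m
</frame>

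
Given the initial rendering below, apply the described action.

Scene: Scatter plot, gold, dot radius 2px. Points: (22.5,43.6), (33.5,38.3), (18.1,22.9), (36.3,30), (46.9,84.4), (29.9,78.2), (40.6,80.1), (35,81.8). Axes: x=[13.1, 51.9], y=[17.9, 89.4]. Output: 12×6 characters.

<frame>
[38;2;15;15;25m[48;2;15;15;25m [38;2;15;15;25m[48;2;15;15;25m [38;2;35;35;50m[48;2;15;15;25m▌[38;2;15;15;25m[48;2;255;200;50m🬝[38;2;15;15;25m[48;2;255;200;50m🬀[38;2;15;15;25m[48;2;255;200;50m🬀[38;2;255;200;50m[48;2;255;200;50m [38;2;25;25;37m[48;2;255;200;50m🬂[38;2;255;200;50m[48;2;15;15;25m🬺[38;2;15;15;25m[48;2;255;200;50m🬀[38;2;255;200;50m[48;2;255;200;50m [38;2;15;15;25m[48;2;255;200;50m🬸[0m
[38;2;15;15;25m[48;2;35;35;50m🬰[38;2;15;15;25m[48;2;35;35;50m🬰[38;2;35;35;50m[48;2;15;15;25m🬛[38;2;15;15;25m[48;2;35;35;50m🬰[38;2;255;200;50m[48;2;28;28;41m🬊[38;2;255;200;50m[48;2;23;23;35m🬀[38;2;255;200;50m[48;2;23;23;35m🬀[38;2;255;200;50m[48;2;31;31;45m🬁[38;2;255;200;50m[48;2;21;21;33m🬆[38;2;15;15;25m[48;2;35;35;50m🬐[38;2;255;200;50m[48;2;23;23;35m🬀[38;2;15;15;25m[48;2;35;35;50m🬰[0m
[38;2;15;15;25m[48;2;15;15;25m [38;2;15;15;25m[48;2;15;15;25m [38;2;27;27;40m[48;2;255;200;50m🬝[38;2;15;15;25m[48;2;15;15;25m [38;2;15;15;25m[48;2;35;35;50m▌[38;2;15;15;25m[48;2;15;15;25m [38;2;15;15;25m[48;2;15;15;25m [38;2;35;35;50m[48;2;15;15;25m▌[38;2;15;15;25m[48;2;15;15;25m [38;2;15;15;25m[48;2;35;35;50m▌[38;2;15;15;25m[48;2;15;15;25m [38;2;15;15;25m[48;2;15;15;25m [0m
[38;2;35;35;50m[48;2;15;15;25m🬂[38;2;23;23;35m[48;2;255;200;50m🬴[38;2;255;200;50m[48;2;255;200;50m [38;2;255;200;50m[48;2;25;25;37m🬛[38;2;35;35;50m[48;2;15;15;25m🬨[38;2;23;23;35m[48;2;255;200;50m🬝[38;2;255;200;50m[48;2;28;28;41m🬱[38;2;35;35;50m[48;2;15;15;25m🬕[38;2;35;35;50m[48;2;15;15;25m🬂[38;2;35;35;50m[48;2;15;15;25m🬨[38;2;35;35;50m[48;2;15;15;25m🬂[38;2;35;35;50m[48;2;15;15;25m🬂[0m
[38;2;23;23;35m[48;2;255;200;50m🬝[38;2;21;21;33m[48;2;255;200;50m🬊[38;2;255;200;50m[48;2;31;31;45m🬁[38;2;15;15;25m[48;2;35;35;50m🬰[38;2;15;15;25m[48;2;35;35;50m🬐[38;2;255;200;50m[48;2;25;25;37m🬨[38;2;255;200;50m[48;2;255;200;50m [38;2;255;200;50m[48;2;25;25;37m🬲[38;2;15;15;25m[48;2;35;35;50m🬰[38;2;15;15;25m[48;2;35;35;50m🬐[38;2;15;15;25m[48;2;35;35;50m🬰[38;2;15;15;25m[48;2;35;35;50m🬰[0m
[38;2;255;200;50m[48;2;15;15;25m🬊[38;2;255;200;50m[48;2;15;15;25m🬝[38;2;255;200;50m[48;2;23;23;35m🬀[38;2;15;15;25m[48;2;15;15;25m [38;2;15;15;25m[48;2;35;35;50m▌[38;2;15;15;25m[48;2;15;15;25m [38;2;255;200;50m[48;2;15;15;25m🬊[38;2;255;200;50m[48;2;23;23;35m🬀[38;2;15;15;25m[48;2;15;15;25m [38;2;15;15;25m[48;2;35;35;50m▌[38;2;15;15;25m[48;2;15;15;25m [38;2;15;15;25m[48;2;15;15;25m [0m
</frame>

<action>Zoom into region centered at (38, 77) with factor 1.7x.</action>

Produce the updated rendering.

<frame>
[38;2;15;15;25m[48;2;15;15;25m [38;2;15;15;25m[48;2;15;15;25m [38;2;35;35;50m[48;2;15;15;25m▌[38;2;15;15;25m[48;2;15;15;25m [38;2;15;15;25m[48;2;35;35;50m▌[38;2;15;15;25m[48;2;15;15;25m [38;2;15;15;25m[48;2;15;15;25m [38;2;35;35;50m[48;2;15;15;25m▌[38;2;15;15;25m[48;2;15;15;25m [38;2;15;15;25m[48;2;35;35;50m▌[38;2;15;15;25m[48;2;15;15;25m [38;2;15;15;25m[48;2;15;15;25m [0m
[38;2;15;15;25m[48;2;35;35;50m🬰[38;2;15;15;25m[48;2;35;35;50m🬰[38;2;35;35;50m[48;2;15;15;25m🬛[38;2;23;23;35m[48;2;255;200;50m🬝[38;2;28;28;41m[48;2;255;200;50m🬊[38;2;15;15;25m[48;2;35;35;50m🬰[38;2;15;15;25m[48;2;35;35;50m🬰[38;2;27;27;40m[48;2;255;200;50m🬬[38;2;15;15;25m[48;2;35;35;50m🬰[38;2;28;28;41m[48;2;255;200;50m🬆[38;2;255;200;50m[48;2;15;15;25m🬺[38;2;23;23;35m[48;2;255;200;50m🬬[0m
[38;2;15;15;25m[48;2;255;200;50m🬝[38;2;15;15;25m[48;2;255;200;50m🬀[38;2;21;21;33m[48;2;255;200;50m🬊[38;2;255;200;50m[48;2;15;15;25m🬊[38;2;255;200;50m[48;2;35;35;50m🬝[38;2;255;200;50m[48;2;15;15;25m🬀[38;2;15;15;25m[48;2;255;200;50m🬐[38;2;255;200;50m[48;2;255;200;50m [38;2;15;15;25m[48;2;255;200;50m🬸[38;2;23;23;35m[48;2;255;200;50m🬺[38;2;255;200;50m[48;2;15;15;25m🬆[38;2;15;15;25m[48;2;15;15;25m [0m
[38;2;35;35;50m[48;2;15;15;25m🬂[38;2;255;200;50m[48;2;15;15;25m🬊[38;2;255;200;50m[48;2;27;27;40m🬀[38;2;35;35;50m[48;2;15;15;25m🬂[38;2;35;35;50m[48;2;15;15;25m🬨[38;2;35;35;50m[48;2;15;15;25m🬂[38;2;35;35;50m[48;2;15;15;25m🬂[38;2;255;200;50m[48;2;27;27;40m🬀[38;2;35;35;50m[48;2;15;15;25m🬂[38;2;35;35;50m[48;2;15;15;25m🬨[38;2;35;35;50m[48;2;15;15;25m🬂[38;2;35;35;50m[48;2;15;15;25m🬂[0m
[38;2;15;15;25m[48;2;35;35;50m🬰[38;2;15;15;25m[48;2;35;35;50m🬰[38;2;35;35;50m[48;2;15;15;25m🬛[38;2;15;15;25m[48;2;35;35;50m🬰[38;2;15;15;25m[48;2;35;35;50m🬐[38;2;15;15;25m[48;2;35;35;50m🬰[38;2;15;15;25m[48;2;35;35;50m🬰[38;2;35;35;50m[48;2;15;15;25m🬛[38;2;15;15;25m[48;2;35;35;50m🬰[38;2;15;15;25m[48;2;35;35;50m🬐[38;2;15;15;25m[48;2;35;35;50m🬰[38;2;15;15;25m[48;2;35;35;50m🬰[0m
[38;2;15;15;25m[48;2;15;15;25m [38;2;15;15;25m[48;2;15;15;25m [38;2;35;35;50m[48;2;15;15;25m▌[38;2;15;15;25m[48;2;15;15;25m [38;2;15;15;25m[48;2;35;35;50m▌[38;2;15;15;25m[48;2;15;15;25m [38;2;15;15;25m[48;2;15;15;25m [38;2;35;35;50m[48;2;15;15;25m▌[38;2;15;15;25m[48;2;15;15;25m [38;2;15;15;25m[48;2;35;35;50m▌[38;2;15;15;25m[48;2;15;15;25m [38;2;15;15;25m[48;2;15;15;25m [0m
</frame>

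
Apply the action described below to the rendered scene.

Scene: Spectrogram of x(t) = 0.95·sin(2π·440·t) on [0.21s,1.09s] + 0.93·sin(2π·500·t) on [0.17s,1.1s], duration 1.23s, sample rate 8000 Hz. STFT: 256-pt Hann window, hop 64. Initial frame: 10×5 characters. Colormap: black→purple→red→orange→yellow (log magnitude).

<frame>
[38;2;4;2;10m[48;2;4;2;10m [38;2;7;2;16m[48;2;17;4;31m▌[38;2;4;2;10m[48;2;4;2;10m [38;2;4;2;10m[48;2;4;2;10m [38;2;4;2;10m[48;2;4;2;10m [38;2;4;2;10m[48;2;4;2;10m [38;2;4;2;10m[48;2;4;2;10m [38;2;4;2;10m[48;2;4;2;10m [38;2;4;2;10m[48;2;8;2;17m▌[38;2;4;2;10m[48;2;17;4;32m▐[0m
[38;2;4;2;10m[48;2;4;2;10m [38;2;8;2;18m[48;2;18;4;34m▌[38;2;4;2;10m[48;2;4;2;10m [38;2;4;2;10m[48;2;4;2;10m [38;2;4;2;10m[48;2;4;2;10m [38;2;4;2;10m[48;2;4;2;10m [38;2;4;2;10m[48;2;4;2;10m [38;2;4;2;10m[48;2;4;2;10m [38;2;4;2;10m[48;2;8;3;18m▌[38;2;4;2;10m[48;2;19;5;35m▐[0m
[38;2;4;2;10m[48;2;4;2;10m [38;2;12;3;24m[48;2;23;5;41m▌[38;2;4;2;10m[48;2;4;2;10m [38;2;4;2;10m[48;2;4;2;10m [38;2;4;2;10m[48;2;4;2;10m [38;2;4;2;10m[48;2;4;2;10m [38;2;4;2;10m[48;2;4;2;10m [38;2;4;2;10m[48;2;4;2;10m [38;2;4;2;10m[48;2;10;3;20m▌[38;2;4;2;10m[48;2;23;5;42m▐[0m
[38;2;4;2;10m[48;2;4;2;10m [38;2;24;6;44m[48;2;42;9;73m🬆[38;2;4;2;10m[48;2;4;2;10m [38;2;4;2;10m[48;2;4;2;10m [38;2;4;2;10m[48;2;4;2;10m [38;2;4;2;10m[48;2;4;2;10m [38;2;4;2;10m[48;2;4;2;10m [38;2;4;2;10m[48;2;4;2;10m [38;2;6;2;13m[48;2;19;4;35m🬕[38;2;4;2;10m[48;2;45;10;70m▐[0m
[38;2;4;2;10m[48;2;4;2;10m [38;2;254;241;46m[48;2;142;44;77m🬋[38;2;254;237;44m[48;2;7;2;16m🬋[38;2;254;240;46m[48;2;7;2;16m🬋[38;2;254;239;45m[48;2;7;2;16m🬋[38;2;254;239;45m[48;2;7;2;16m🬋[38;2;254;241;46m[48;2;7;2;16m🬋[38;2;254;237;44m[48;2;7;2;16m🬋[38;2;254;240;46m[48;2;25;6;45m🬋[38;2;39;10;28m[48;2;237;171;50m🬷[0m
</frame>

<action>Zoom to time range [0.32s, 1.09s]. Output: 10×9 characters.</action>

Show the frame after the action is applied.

<frame>
[38;2;4;2;10m[48;2;4;2;10m [38;2;4;2;10m[48;2;4;2;10m [38;2;4;2;10m[48;2;4;2;10m [38;2;4;2;10m[48;2;4;2;10m [38;2;4;2;10m[48;2;4;2;10m [38;2;4;2;10m[48;2;4;2;10m [38;2;4;2;10m[48;2;4;2;10m [38;2;4;2;10m[48;2;4;2;10m [38;2;4;2;10m[48;2;4;2;10m [38;2;4;2;10m[48;2;4;2;10m [0m
[38;2;4;2;10m[48;2;4;2;10m [38;2;4;2;10m[48;2;4;2;10m [38;2;4;2;10m[48;2;4;2;10m [38;2;4;2;10m[48;2;4;2;10m [38;2;4;2;10m[48;2;4;2;10m [38;2;4;2;10m[48;2;4;2;10m [38;2;4;2;10m[48;2;4;2;10m [38;2;4;2;10m[48;2;4;2;10m [38;2;4;2;10m[48;2;4;2;10m [38;2;4;2;10m[48;2;4;2;10m [0m
[38;2;4;2;10m[48;2;4;2;10m [38;2;4;2;10m[48;2;4;2;10m [38;2;4;2;10m[48;2;4;2;10m [38;2;4;2;10m[48;2;4;2;10m [38;2;4;2;10m[48;2;4;2;10m [38;2;4;2;10m[48;2;4;2;10m [38;2;4;2;10m[48;2;4;2;10m [38;2;4;2;10m[48;2;4;2;10m [38;2;4;2;10m[48;2;4;2;10m [38;2;4;2;10m[48;2;4;2;10m [0m
[38;2;4;2;10m[48;2;4;2;10m [38;2;4;2;10m[48;2;4;2;10m [38;2;4;2;10m[48;2;4;2;10m [38;2;4;2;10m[48;2;4;2;10m [38;2;4;2;10m[48;2;4;2;10m [38;2;4;2;10m[48;2;4;2;10m [38;2;4;2;10m[48;2;4;2;10m [38;2;4;2;10m[48;2;4;2;10m [38;2;4;2;10m[48;2;4;2;10m [38;2;4;2;10m[48;2;4;2;10m [0m
[38;2;4;2;10m[48;2;4;2;10m [38;2;4;2;10m[48;2;4;2;10m [38;2;4;2;10m[48;2;4;2;10m [38;2;4;2;10m[48;2;4;2;10m [38;2;4;2;10m[48;2;4;2;10m [38;2;4;2;10m[48;2;4;2;10m [38;2;4;2;10m[48;2;4;2;10m [38;2;4;2;10m[48;2;4;2;10m [38;2;4;2;10m[48;2;4;2;10m [38;2;4;2;10m[48;2;4;2;10m [0m
[38;2;4;2;10m[48;2;4;2;10m [38;2;4;2;10m[48;2;4;2;10m [38;2;4;2;10m[48;2;4;2;10m [38;2;4;2;10m[48;2;4;2;10m [38;2;4;2;10m[48;2;4;2;10m [38;2;4;2;10m[48;2;4;2;10m [38;2;4;2;10m[48;2;4;2;10m [38;2;4;2;10m[48;2;4;2;10m [38;2;4;2;10m[48;2;4;2;10m [38;2;4;2;10m[48;2;4;2;10m [0m
[38;2;4;2;10m[48;2;4;2;10m [38;2;4;2;10m[48;2;4;2;10m [38;2;4;2;10m[48;2;4;2;10m [38;2;4;2;10m[48;2;4;2;10m [38;2;4;2;10m[48;2;4;2;10m [38;2;4;2;10m[48;2;4;2;10m [38;2;4;2;10m[48;2;4;2;10m [38;2;4;2;10m[48;2;4;2;10m [38;2;4;2;10m[48;2;4;2;10m [38;2;4;2;10m[48;2;4;2;10m [0m
[38;2;5;2;12m[48;2;254;246;48m🬎[38;2;5;2;12m[48;2;254;246;48m🬎[38;2;5;2;12m[48;2;254;243;47m🬎[38;2;5;2;12m[48;2;254;249;49m🬎[38;2;5;2;12m[48;2;254;244;47m🬎[38;2;5;2;12m[48;2;254;245;47m🬎[38;2;5;2;12m[48;2;254;249;49m🬎[38;2;5;2;12m[48;2;254;243;47m🬎[38;2;5;2;12m[48;2;254;246;48m🬎[38;2;5;2;12m[48;2;254;247;48m🬎[0m
[38;2;254;244;47m[48;2;4;2;11m🬂[38;2;254;244;47m[48;2;4;2;11m🬂[38;2;254;244;47m[48;2;4;2;11m🬂[38;2;254;244;47m[48;2;4;2;11m🬂[38;2;254;244;47m[48;2;4;2;11m🬂[38;2;254;244;47m[48;2;4;2;11m🬂[38;2;254;244;47m[48;2;4;2;11m🬂[38;2;254;244;47m[48;2;4;2;11m🬂[38;2;254;244;47m[48;2;4;2;11m🬂[38;2;254;244;47m[48;2;4;2;11m🬂[0m
</frame>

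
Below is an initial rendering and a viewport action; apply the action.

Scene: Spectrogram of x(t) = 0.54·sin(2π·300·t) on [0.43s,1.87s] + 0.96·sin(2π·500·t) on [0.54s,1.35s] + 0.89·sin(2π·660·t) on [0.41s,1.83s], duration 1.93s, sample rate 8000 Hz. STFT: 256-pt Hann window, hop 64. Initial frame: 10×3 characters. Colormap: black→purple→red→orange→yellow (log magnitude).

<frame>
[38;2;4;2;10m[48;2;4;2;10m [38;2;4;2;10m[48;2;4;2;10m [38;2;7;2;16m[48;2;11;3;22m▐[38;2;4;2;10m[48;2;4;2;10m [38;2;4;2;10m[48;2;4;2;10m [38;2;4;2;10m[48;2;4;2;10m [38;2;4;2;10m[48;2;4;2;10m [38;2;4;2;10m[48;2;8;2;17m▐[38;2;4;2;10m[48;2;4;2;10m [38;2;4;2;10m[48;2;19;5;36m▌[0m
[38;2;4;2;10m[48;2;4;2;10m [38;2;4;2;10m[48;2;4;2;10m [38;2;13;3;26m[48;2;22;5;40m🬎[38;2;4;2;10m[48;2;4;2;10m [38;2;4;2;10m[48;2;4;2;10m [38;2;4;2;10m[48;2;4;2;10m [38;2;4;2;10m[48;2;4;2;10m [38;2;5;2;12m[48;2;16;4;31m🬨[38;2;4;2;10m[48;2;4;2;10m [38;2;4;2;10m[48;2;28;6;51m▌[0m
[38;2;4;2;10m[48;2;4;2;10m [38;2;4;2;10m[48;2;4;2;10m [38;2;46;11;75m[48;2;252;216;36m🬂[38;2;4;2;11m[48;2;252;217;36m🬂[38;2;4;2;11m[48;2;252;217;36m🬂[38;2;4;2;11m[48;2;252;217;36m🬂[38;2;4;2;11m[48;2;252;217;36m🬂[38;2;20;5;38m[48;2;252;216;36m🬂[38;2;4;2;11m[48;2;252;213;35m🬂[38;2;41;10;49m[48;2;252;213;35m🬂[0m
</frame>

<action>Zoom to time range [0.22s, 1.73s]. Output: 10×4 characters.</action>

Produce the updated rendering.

<frame>
[38;2;4;2;10m[48;2;4;2;10m [38;2;4;2;10m[48;2;10;3;21m▐[38;2;4;2;10m[48;2;8;2;17m▐[38;2;4;2;10m[48;2;4;2;10m [38;2;4;2;10m[48;2;4;2;10m [38;2;4;2;10m[48;2;4;2;10m [38;2;4;2;10m[48;2;4;2;10m [38;2;4;2;10m[48;2;8;2;16m▌[38;2;4;2;10m[48;2;4;2;10m [38;2;4;2;10m[48;2;4;2;10m [0m
[38;2;4;2;10m[48;2;4;2;10m [38;2;4;2;10m[48;2;13;3;26m▐[38;2;4;2;10m[48;2;10;3;21m▐[38;2;4;2;10m[48;2;4;2;10m [38;2;4;2;10m[48;2;4;2;10m [38;2;4;2;10m[48;2;4;2;10m [38;2;4;2;10m[48;2;4;2;10m [38;2;4;2;10m[48;2;10;3;20m▌[38;2;4;2;10m[48;2;4;2;10m [38;2;4;2;10m[48;2;4;2;10m [0m
[38;2;4;2;10m[48;2;4;2;10m [38;2;7;2;16m[48;2;35;8;61m🬨[38;2;6;2;14m[48;2;26;6;47m🬨[38;2;4;2;10m[48;2;4;2;10m [38;2;4;2;10m[48;2;4;2;10m [38;2;4;2;10m[48;2;4;2;10m [38;2;4;2;10m[48;2;4;2;10m [38;2;6;2;14m[48;2;25;6;46m🬕[38;2;4;2;10m[48;2;4;2;10m [38;2;4;2;10m[48;2;4;2;10m [0m
[38;2;4;2;10m[48;2;4;2;10m [38;2;254;241;46m[48;2;251;190;25m🬋[38;2;254;249;49m[48;2;251;191;26m🬋[38;2;254;249;49m[48;2;251;190;25m🬋[38;2;254;249;49m[48;2;251;190;25m🬋[38;2;254;249;49m[48;2;251;190;25m🬋[38;2;254;249;49m[48;2;251;190;25m🬋[38;2;254;247;48m[48;2;251;191;26m🬋[38;2;254;241;46m[48;2;251;190;25m🬋[38;2;254;241;46m[48;2;251;190;25m🬋[0m
</frame>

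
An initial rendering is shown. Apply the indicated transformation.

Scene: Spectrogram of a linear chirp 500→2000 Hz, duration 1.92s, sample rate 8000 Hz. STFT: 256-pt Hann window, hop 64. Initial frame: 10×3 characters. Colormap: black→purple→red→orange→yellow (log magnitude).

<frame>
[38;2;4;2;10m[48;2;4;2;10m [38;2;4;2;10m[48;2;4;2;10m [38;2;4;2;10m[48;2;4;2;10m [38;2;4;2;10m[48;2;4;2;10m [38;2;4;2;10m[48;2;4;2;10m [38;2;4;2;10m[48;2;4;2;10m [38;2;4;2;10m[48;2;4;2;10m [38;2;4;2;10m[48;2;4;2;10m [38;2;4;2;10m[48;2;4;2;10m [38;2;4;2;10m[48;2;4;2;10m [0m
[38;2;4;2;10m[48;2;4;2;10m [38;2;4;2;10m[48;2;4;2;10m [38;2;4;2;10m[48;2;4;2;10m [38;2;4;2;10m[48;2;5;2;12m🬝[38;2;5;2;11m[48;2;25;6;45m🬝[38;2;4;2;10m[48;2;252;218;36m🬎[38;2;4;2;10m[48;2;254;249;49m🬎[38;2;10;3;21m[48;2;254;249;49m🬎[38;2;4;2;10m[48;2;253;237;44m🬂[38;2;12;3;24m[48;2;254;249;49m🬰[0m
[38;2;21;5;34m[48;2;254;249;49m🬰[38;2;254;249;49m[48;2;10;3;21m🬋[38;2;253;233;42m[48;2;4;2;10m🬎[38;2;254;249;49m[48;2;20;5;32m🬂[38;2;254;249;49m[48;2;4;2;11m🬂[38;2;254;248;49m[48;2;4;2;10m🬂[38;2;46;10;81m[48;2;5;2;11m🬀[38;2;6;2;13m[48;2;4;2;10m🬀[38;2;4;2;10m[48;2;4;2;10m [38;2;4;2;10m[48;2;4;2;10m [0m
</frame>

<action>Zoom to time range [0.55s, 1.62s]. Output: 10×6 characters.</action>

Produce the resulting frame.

<frame>
[38;2;4;2;10m[48;2;4;2;10m [38;2;4;2;10m[48;2;4;2;10m [38;2;4;2;10m[48;2;4;2;10m [38;2;4;2;10m[48;2;4;2;10m [38;2;4;2;10m[48;2;4;2;10m [38;2;4;2;10m[48;2;4;2;10m [38;2;4;2;10m[48;2;4;2;10m [38;2;4;2;10m[48;2;4;2;10m [38;2;4;2;10m[48;2;4;2;10m [38;2;4;2;10m[48;2;4;2;10m [0m
[38;2;4;2;10m[48;2;4;2;10m [38;2;4;2;10m[48;2;4;2;10m [38;2;4;2;10m[48;2;4;2;10m [38;2;4;2;10m[48;2;4;2;10m [38;2;4;2;10m[48;2;4;2;10m [38;2;4;2;10m[48;2;4;2;10m [38;2;4;2;10m[48;2;4;2;10m [38;2;4;2;10m[48;2;4;2;10m [38;2;4;2;10m[48;2;4;2;10m [38;2;4;2;10m[48;2;4;2;10m [0m
[38;2;4;2;10m[48;2;4;2;10m [38;2;4;2;10m[48;2;4;2;10m [38;2;4;2;10m[48;2;4;2;10m [38;2;4;2;10m[48;2;4;2;10m [38;2;4;2;10m[48;2;4;2;10m [38;2;4;2;10m[48;2;4;2;10m [38;2;4;2;10m[48;2;4;2;10m [38;2;4;2;10m[48;2;4;2;10m [38;2;4;2;10m[48;2;4;2;11m🬝[38;2;4;2;10m[48;2;5;2;12m🬝[0m
[38;2;4;2;10m[48;2;4;2;11m🬝[38;2;4;2;10m[48;2;5;2;11m🬎[38;2;4;2;10m[48;2;8;2;17m🬎[38;2;6;2;13m[48;2;27;6;49m🬝[38;2;4;2;11m[48;2;240;176;44m🬎[38;2;6;2;14m[48;2;254;249;49m🬎[38;2;27;7;38m[48;2;254;249;49m🬎[38;2;6;2;13m[48;2;253;236;44m🬂[38;2;53;14;43m[48;2;254;249;49m🬰[38;2;252;215;36m[48;2;22;5;40m🬍[0m
[38;2;31;7;47m[48;2;254;249;49m🬰[38;2;253;226;39m[48;2;30;7;43m🬍[38;2;244;207;51m[48;2;5;2;12m🬎[38;2;254;249;49m[48;2;14;4;27m🬂[38;2;254;249;49m[48;2;5;2;13m🬂[38;2;252;194;27m[48;2;18;5;26m🬀[38;2;23;6;43m[48;2;5;2;12m🬀[38;2;6;2;14m[48;2;4;2;10m🬂[38;2;4;2;11m[48;2;4;2;10m🬂[38;2;4;2;11m[48;2;4;2;10m🬀[0m
[38;2;4;2;11m[48;2;4;2;10m🬂[38;2;4;2;11m[48;2;4;2;10m🬀[38;2;4;2;10m[48;2;4;2;10m [38;2;4;2;10m[48;2;4;2;10m [38;2;4;2;10m[48;2;4;2;10m [38;2;4;2;10m[48;2;4;2;10m [38;2;4;2;10m[48;2;4;2;10m [38;2;4;2;10m[48;2;4;2;10m [38;2;4;2;10m[48;2;4;2;10m [38;2;4;2;10m[48;2;4;2;10m [0m
</frame>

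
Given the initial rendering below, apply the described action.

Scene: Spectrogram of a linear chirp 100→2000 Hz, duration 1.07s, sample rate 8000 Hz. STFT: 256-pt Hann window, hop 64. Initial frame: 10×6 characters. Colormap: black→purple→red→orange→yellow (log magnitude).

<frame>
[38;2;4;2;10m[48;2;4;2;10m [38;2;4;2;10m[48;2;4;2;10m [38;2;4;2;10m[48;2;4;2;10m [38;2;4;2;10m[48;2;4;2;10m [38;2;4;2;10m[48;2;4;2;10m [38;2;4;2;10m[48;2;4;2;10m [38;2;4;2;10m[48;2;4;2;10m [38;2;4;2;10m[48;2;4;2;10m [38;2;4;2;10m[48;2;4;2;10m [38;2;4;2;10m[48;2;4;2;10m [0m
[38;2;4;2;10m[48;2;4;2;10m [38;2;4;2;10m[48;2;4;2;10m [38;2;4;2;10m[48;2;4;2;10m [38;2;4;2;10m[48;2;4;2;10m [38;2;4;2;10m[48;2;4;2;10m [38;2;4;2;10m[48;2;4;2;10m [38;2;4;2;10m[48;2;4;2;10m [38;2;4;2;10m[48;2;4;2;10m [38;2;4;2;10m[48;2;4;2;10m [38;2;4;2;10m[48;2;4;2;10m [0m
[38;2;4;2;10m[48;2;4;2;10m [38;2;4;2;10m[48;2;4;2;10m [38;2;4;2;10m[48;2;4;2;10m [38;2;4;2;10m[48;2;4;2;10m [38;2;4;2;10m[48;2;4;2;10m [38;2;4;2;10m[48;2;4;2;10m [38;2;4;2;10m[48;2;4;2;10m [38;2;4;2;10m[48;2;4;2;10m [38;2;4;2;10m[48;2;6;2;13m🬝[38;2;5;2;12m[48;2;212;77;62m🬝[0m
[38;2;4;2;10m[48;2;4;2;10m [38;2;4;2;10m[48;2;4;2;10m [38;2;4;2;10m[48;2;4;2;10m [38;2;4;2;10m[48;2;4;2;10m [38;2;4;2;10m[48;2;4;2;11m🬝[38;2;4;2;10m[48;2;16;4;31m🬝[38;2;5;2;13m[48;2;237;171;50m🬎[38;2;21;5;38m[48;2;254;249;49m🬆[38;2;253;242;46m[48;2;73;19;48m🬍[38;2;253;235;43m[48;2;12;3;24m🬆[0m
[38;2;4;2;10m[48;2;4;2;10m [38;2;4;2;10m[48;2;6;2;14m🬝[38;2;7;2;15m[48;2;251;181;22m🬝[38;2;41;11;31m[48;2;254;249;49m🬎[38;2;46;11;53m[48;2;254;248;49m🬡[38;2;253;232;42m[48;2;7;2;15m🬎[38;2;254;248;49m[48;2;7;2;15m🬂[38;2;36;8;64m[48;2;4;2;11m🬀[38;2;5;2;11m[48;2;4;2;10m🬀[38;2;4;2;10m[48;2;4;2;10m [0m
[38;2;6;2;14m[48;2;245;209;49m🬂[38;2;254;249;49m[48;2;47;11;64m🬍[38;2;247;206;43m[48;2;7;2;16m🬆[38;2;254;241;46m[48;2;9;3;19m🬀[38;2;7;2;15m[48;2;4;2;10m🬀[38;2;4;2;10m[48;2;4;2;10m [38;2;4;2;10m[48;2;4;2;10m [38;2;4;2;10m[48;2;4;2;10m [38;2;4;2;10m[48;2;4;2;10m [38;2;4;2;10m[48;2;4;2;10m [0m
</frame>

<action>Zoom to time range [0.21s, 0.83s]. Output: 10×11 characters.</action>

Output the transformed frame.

<frame>
[38;2;4;2;10m[48;2;4;2;10m [38;2;4;2;10m[48;2;4;2;10m [38;2;4;2;10m[48;2;4;2;10m [38;2;4;2;10m[48;2;4;2;10m [38;2;4;2;10m[48;2;4;2;10m [38;2;4;2;10m[48;2;4;2;10m [38;2;4;2;10m[48;2;4;2;10m [38;2;4;2;10m[48;2;4;2;10m [38;2;4;2;10m[48;2;4;2;10m [38;2;4;2;10m[48;2;4;2;10m [0m
[38;2;4;2;10m[48;2;4;2;10m [38;2;4;2;10m[48;2;4;2;10m [38;2;4;2;10m[48;2;4;2;10m [38;2;4;2;10m[48;2;4;2;10m [38;2;4;2;10m[48;2;4;2;10m [38;2;4;2;10m[48;2;4;2;10m [38;2;4;2;10m[48;2;4;2;10m [38;2;4;2;10m[48;2;4;2;10m [38;2;4;2;10m[48;2;4;2;10m [38;2;4;2;10m[48;2;4;2;10m [0m
[38;2;4;2;10m[48;2;4;2;10m [38;2;4;2;10m[48;2;4;2;10m [38;2;4;2;10m[48;2;4;2;10m [38;2;4;2;10m[48;2;4;2;10m [38;2;4;2;10m[48;2;4;2;10m [38;2;4;2;10m[48;2;4;2;10m [38;2;4;2;10m[48;2;4;2;10m [38;2;4;2;10m[48;2;4;2;10m [38;2;4;2;10m[48;2;4;2;10m [38;2;4;2;10m[48;2;4;2;10m [0m
[38;2;4;2;10m[48;2;4;2;10m [38;2;4;2;10m[48;2;4;2;10m [38;2;4;2;10m[48;2;4;2;10m [38;2;4;2;10m[48;2;4;2;10m [38;2;4;2;10m[48;2;4;2;10m [38;2;4;2;10m[48;2;4;2;10m [38;2;4;2;10m[48;2;4;2;10m [38;2;4;2;10m[48;2;4;2;10m [38;2;4;2;10m[48;2;4;2;10m [38;2;4;2;10m[48;2;4;2;10m [0m
[38;2;4;2;10m[48;2;4;2;10m [38;2;4;2;10m[48;2;4;2;10m [38;2;4;2;10m[48;2;4;2;10m [38;2;4;2;10m[48;2;4;2;10m [38;2;4;2;10m[48;2;4;2;10m [38;2;4;2;10m[48;2;4;2;10m [38;2;4;2;10m[48;2;4;2;10m [38;2;4;2;10m[48;2;4;2;10m [38;2;4;2;10m[48;2;4;2;10m [38;2;4;2;10m[48;2;4;2;10m [0m
[38;2;4;2;10m[48;2;4;2;10m [38;2;4;2;10m[48;2;4;2;10m [38;2;4;2;10m[48;2;4;2;10m [38;2;4;2;10m[48;2;4;2;10m [38;2;4;2;10m[48;2;4;2;10m [38;2;4;2;10m[48;2;4;2;10m [38;2;4;2;10m[48;2;4;2;10m [38;2;4;2;10m[48;2;4;2;10m [38;2;4;2;10m[48;2;4;2;10m [38;2;4;2;10m[48;2;4;2;11m🬝[0m
[38;2;4;2;10m[48;2;4;2;10m [38;2;4;2;10m[48;2;4;2;10m [38;2;4;2;10m[48;2;4;2;10m [38;2;4;2;10m[48;2;4;2;10m [38;2;4;2;10m[48;2;4;2;10m [38;2;4;2;10m[48;2;4;2;10m [38;2;4;2;10m[48;2;5;2;12m🬝[38;2;4;2;10m[48;2;10;3;20m🬝[38;2;11;3;21m[48;2;199;51;80m🬝[38;2;41;10;35m[48;2;254;248;49m🬎[0m
[38;2;4;2;10m[48;2;4;2;10m [38;2;4;2;10m[48;2;4;2;10m [38;2;4;2;10m[48;2;4;2;11m🬝[38;2;4;2;10m[48;2;7;2;15m🬝[38;2;5;2;13m[48;2;35;8;63m🬝[38;2;9;2;18m[48;2;252;204;31m🬎[38;2;63;16;42m[48;2;254;248;48m🬆[38;2;60;14;80m[48;2;252;211;33m🬟[38;2;254;245;48m[48;2;54;13;43m🬆[38;2;246;190;36m[48;2;12;3;23m🬂[0m
[38;2;4;2;11m[48;2;9;3;19m🬝[38;2;7;2;16m[48;2;165;42;82m🬝[38;2;17;4;32m[48;2;254;247;48m🬎[38;2;22;5;40m[48;2;253;230;41m🬂[38;2;254;249;49m[48;2;122;31;71m🬍[38;2;249;208;40m[48;2;16;4;31m🬆[38;2;223;99;46m[48;2;12;3;24m🬀[38;2;8;2;17m[48;2;4;2;10m🬂[38;2;5;2;12m[48;2;4;2;10m🬀[38;2;4;2;11m[48;2;4;2;10m🬀[0m
[38;2;73;18;74m[48;2;252;210;34m🬟[38;2;246;211;48m[48;2;13;3;25m🬎[38;2;252;204;31m[48;2;13;3;25m🬂[38;2;78;19;88m[48;2;7;2;16m🬀[38;2;6;2;14m[48;2;4;2;10m🬂[38;2;5;2;11m[48;2;4;2;10m🬀[38;2;4;2;10m[48;2;4;2;10m [38;2;4;2;10m[48;2;4;2;10m [38;2;4;2;10m[48;2;4;2;10m [38;2;4;2;10m[48;2;4;2;10m [0m
[38;2;8;2;18m[48;2;4;2;10m🬂[38;2;5;2;11m[48;2;4;2;10m🬂[38;2;4;2;10m[48;2;4;2;10m [38;2;4;2;10m[48;2;4;2;10m [38;2;4;2;10m[48;2;4;2;10m [38;2;4;2;10m[48;2;4;2;10m [38;2;4;2;10m[48;2;4;2;10m [38;2;4;2;10m[48;2;4;2;10m [38;2;4;2;10m[48;2;4;2;10m [38;2;4;2;10m[48;2;4;2;10m [0m
</frame>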